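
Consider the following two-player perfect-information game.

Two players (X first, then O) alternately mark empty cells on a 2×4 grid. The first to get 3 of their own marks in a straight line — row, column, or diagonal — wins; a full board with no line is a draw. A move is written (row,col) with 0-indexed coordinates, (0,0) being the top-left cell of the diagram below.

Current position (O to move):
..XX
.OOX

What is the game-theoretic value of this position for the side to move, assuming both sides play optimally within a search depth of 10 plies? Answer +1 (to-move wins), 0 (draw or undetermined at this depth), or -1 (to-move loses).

ply 1, O at ..XX/.OOX | (0,0)=-1→O.XX/.OOX; (0,1)=+0→.OXX/.OOX; (1,0)=+1→..XX/OOOX*
ply 2: ..XX/OOOX is terminal -1 (X); from ..XX/.OOX depth 10

value(..XX/.OOX, O) = +1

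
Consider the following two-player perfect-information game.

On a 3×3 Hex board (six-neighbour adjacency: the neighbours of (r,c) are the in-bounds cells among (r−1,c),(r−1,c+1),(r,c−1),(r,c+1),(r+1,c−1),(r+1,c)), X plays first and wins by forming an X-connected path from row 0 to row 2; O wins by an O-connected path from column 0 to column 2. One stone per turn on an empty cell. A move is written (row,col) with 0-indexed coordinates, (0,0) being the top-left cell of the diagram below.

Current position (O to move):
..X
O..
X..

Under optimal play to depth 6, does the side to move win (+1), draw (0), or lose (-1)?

ply 1, O at ..X/O../X.. | (0,0)=-1→O.X/O../X..*; (0,1)=-1→.OX/O../X..; (1,1)=-1→..X/OO./X..; (1,2)=-1→..X/O.O/X..; (2,1)=-1→..X/O../XO.; (2,2)=-1→..X/O../X.O
ply 2, X at O.X/O../X.. | (0,1)=+1→OXX/O../X..*; (1,1)=+1→O.X/OX./X..; (1,2)=+1→O.X/O.X/X..; (2,1)=+1→O.X/O../XX.; (2,2)=+1→O.X/O../X.X
ply 3, O at OXX/O../X.. | (1,1)=-1→OXX/OO./X..*; (1,2)=-1→OXX/O.O/X..; (2,1)=-1→OXX/O../XO.; (2,2)=-1→OXX/O../X.O
ply 4, X at OXX/OO./X.. | (1,2)=+1→OXX/OOX/X..*; (2,1)=-1→OXX/OO./XX.; (2,2)=-1→OXX/OO./X.X
ply 5, O at OXX/OOX/X.. | (2,1)=-1→OXX/OOX/XO.*; (2,2)=-1→OXX/OOX/X.O
ply 6, X at OXX/OOX/XO. | (2,2)=+1→OXX/OOX/XOX*
ply 7: OXX/OOX/XOX is terminal -1 (O); from ..X/O../X.. depth 6

value(..X/O../X.., O) = -1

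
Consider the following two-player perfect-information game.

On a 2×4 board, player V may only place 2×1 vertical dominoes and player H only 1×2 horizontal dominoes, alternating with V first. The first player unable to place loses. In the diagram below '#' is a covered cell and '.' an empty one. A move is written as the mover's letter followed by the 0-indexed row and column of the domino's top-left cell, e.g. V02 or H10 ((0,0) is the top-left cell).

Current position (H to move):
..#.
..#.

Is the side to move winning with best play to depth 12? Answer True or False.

H winning at [..#./..#.]: True

p1 H@[..#./..#.]: H00[###./..#.]+1* H10[..#./###.]+1
p2 V@[###./..#.]: V03[####/..##]-1*
p3 H@[####/..##]: H10[####/####]+1*
p4 V@[####/####] terminal -1; root [..#./..#.] d12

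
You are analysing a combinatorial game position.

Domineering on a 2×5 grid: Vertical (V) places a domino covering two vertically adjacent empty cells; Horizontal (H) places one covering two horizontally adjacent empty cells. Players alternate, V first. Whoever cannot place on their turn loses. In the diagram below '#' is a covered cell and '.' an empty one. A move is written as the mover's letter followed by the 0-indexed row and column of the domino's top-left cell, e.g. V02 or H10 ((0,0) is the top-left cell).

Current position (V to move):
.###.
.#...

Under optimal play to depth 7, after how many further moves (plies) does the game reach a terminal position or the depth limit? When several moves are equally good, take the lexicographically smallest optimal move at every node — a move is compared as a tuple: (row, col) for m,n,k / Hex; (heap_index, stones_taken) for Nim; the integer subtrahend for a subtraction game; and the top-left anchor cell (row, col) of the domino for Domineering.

[.###./.#...] V move#1: V00:-1/####./##..., V04:+1/.####/.#..#*
[.####/.#..#] H move#2: H12:-1/.####/.####*
[.####/.####] V move#3: V00:+1/#####/#####*
[#####/#####] end (terminal -1, H#4); searched .###./.#... to 7

PV length from [.###./.#...]: 3 plies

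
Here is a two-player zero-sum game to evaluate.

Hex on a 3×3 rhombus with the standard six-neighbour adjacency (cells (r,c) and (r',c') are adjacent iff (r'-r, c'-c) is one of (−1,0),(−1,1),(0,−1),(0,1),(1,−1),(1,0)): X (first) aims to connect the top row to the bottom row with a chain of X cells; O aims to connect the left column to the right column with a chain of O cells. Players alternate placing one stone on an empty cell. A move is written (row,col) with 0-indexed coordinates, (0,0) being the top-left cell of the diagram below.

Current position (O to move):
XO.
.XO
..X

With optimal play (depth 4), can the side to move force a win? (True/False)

[XO./.XO/..X] O move#1: (0,2):-1/XOO/.XO/..X*, (1,0):-1/XO./OXO/..X, (2,0):-1/XO./.XO/O.X, (2,1):-1/XO./.XO/.OX
[XOO/.XO/..X] X move#2: (1,0):+1/XOO/XXO/..X*, (2,0):-1/XOO/.XO/X.X, (2,1):-1/XOO/.XO/.XX
[XOO/XXO/..X] O move#3: (2,0):-1/XOO/XXO/O.X*, (2,1):-1/XOO/XXO/.OX
[XOO/XXO/O.X] X move#4: (2,1):+1/XOO/XXO/OXX*
[XOO/XXO/OXX] end (terminal -1, O#5); searched XO./.XO/..X to 4

O winning at [XO./.XO/..X]: False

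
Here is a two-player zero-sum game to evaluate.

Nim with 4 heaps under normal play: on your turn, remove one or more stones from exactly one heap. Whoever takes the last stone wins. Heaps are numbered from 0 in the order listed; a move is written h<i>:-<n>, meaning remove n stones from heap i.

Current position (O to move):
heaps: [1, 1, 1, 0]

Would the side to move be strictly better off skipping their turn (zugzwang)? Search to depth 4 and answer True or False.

zugzwang((1,1,1,0), O) = False

p1 O@[(1,1,1,0)]: h0:-1[(0,1,1,0)]+1* h1:-1[(1,0,1,0)]+1 h2:-1[(1,1,0,0)]+1
p2 X@[(0,1,1,0)]: h1:-1[(0,0,1,0)]-1* h2:-1[(0,1,0,0)]-1
p3 O@[(0,0,1,0)]: h2:-1[(0,0,0,0)]+1*
p4 X@[(0,0,0,0)] terminal -1; root [(1,1,1,0)] d4
pass branch (X moves first from the same position):
  | p1 X@[(1,1,1,0)]: h0:-1[(0,1,1,0)]+1* h1:-1[(1,0,1,0)]+1 h2:-1[(1,1,0,0)]+1
  | p2 O@[(0,1,1,0)]: h1:-1[(0,0,1,0)]-1* h2:-1[(0,1,0,0)]-1
  | p3 X@[(0,0,1,0)]: h2:-1[(0,0,0,0)]+1*
  | p4 O@[(0,0,0,0)] terminal -1; root [(1,1,1,0)] d4
O moving scores +1; O passing scores -1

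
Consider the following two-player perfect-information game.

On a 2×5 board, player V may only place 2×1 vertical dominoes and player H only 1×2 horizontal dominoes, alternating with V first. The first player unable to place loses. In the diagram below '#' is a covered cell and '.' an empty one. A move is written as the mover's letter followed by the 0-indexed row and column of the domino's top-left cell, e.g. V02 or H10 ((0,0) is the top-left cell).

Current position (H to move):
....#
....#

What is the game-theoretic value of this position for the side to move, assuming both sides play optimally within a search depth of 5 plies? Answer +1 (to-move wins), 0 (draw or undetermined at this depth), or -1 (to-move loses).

[....#/....#] H move#1: H00:-1/##..#/....#, H01:+1/.##.#/....#*, H02:-1/..###/....#, H10:-1/....#/##..#, H11:+1/....#/.##.#, H12:-1/....#/..###
[.##.#/....#] V move#2: V00:-1/###.#/#...#*, V03:-1/.####/...##
[###.#/#...#] H move#3: H11:-1/###.#/###.#, H12:+1/###.#/#.###*
[###.#/#.###] end (terminal -1, V#4); searched ....#/....# to 5

value(....#/....#, H) = +1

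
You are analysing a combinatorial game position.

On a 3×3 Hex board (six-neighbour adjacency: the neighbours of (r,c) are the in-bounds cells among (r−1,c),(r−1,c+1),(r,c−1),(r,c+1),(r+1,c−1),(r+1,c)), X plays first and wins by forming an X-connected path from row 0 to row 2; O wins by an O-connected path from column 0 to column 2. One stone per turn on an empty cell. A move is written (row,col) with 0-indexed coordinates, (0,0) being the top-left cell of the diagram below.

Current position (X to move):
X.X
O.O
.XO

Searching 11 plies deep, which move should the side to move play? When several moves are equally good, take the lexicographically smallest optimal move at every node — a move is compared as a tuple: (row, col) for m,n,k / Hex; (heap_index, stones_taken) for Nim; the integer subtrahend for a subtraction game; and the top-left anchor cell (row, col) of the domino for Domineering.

X's best at [X.X/O.O/.XO]: (1,1)

ply 1, X at X.X/O.O/.XO | (0,1)=-1→XXX/O.O/.XO; (1,1)=+1→X.X/OXO/.XO*; (2,0)=-1→X.X/O.O/XXO
ply 2: X.X/OXO/.XO is terminal -1 (O); from X.X/O.O/.XO depth 11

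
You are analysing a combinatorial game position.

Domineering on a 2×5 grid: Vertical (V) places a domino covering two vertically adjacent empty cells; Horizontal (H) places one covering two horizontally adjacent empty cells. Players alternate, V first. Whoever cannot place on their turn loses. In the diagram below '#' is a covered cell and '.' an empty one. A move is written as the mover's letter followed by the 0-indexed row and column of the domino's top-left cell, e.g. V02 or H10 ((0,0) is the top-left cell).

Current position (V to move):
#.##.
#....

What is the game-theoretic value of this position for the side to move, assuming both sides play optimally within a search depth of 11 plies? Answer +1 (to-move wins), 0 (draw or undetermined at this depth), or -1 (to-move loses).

value(#.##./#...., V) = -1

ply 1, V at #.##./#.... | V01=-1→####./##...*; V04=-1→#.###/#...#
ply 2, H at ####./##... | H12=-1→####./####.; H13=+1→####./##.##*
ply 3: ####./##.## is terminal -1 (V); from #.##./#.... depth 11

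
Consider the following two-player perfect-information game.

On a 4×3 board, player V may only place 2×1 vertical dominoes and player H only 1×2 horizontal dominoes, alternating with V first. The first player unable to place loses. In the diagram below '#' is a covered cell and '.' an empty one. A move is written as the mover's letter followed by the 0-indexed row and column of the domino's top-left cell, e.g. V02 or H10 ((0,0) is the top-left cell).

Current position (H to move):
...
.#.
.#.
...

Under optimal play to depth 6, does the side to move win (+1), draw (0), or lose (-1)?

[.../.#./.#./...] H move#1: H00:-1/##./.#./.#./...*, H01:-1/.##/.#./.#./..., H30:-1/.../.#./.#./##., H31:-1/.../.#./.#./.##
[##./.#./.#./...] V move#2: V02:+1/###/.##/.#./...*, V10:+1/##./##./##./..., V12:+1/##./.##/.##/..., V20:+1/##./.#./##./#.., V22:+1/##./.#./.##/..#
[###/.##/.#./...] H move#3: H30:-1/###/.##/.#./##.*, H31:-1/###/.##/.#./.##
[###/.##/.#./##.] V move#4: V10:+1/###/###/##./##.*, V22:+1/###/.##/.##/###
[###/###/##./##.] end (terminal -1, H#5); searched .../.#./.#./... to 6

value(.../.#./.#./..., H) = -1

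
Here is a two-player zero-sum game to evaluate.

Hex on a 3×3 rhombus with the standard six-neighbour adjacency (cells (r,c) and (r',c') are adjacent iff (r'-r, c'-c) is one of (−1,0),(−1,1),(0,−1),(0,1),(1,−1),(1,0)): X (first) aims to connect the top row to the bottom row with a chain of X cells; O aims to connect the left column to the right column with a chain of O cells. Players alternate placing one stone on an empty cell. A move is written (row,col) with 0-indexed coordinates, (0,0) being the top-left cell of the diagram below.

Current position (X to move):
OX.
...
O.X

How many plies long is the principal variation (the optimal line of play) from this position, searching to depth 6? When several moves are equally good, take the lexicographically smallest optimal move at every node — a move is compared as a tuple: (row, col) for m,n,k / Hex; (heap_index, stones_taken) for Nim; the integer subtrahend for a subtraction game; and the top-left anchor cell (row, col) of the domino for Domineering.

p1 X@[OX./.../O.X]: (0,2)[OXX/.../O.X]-1 (1,0)[OX./X../O.X]-1 (1,1)[OX./.X./O.X]+1* (1,2)[OX./..X/O.X]+1 (2,1)[OX./.../OXX]-1
p2 O@[OX./.X./O.X]: (0,2)[OXO/.X./O.X]-1* (1,0)[OX./OX./O.X]-1 (1,2)[OX./.XO/O.X]-1 (2,1)[OX./.X./OOX]-1
p3 X@[OXO/.X./O.X]: (1,0)[OXO/XX./O.X]+1* (1,2)[OXO/.XX/O.X]+1 (2,1)[OXO/.X./OXX]+1
p4 O@[OXO/XX./O.X]: (1,2)[OXO/XXO/O.X]-1* (2,1)[OXO/XX./OOX]-1
p5 X@[OXO/XXO/O.X]: (2,1)[OXO/XXO/OXX]+1*
p6 O@[OXO/XXO/OXX] terminal -1; root [OX./.../O.X] d6

PV length from [OX./.../O.X]: 5 plies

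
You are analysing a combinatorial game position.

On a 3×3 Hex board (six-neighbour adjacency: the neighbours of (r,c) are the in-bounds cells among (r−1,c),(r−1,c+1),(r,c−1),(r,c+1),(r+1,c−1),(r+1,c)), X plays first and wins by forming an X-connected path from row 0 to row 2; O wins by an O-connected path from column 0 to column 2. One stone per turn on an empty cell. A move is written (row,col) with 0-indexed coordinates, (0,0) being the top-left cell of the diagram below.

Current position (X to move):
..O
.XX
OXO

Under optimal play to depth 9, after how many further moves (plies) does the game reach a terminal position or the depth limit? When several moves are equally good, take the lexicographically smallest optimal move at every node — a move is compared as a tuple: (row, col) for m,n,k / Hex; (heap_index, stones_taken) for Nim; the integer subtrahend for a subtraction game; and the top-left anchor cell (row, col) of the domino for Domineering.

PV length from [..O/.XX/OXO]: 3 plies

p1 X@[..O/.XX/OXO]: (0,0)[X.O/.XX/OXO]+1* (0,1)[.XO/.XX/OXO]+1 (1,0)[..O/XXX/OXO]+1
p2 O@[X.O/.XX/OXO]: (0,1)[XOO/.XX/OXO]-1* (1,0)[X.O/OXX/OXO]-1
p3 X@[XOO/.XX/OXO]: (1,0)[XOO/XXX/OXO]+1*
p4 O@[XOO/XXX/OXO] terminal -1; root [..O/.XX/OXO] d9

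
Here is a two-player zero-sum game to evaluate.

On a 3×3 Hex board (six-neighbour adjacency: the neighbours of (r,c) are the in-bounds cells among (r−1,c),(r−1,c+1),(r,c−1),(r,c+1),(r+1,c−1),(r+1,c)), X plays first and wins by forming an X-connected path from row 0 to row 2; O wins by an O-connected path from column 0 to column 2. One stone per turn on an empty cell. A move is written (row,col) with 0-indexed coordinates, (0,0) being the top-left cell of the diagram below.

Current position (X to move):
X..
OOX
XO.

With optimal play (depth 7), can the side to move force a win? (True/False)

X winning at [X../OOX/XO.]: False

[X../OOX/XO.] X move#1: (0,1):-1/XX./OOX/XO.*, (0,2):-1/X.X/OOX/XO., (2,2):-1/X../OOX/XOX
[XX./OOX/XO.] O move#2: (0,2):+1/XXO/OOX/XO.*, (2,2):+1/XX./OOX/XOO
[XXO/OOX/XO.] end (terminal -1, X#3); searched X../OOX/XO. to 7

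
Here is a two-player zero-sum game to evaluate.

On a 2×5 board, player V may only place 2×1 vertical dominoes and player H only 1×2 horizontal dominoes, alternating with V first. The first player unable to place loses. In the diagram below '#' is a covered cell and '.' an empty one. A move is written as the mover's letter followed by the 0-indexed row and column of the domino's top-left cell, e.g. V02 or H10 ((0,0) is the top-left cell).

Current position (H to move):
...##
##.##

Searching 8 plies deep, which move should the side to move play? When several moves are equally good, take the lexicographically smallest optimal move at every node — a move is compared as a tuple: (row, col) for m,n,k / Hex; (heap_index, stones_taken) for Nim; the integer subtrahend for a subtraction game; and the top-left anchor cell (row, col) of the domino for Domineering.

H's best at [...##/##.##]: H01

p1 H@[...##/##.##]: H00[##.##/##.##]-1 H01[.####/##.##]+1*
p2 V@[.####/##.##] terminal -1; root [...##/##.##] d8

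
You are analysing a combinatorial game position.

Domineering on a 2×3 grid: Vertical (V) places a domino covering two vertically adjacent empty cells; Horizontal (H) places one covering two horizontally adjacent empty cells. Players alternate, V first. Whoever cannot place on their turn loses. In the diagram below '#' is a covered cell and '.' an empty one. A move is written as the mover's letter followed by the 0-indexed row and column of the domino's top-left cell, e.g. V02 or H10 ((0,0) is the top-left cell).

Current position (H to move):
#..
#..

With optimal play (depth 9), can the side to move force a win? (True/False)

p1 H@[#../#..]: H01[###/#..]+1* H11[#../###]+1
p2 V@[###/#..] terminal -1; root [#../#..] d9

H winning at [#../#..]: True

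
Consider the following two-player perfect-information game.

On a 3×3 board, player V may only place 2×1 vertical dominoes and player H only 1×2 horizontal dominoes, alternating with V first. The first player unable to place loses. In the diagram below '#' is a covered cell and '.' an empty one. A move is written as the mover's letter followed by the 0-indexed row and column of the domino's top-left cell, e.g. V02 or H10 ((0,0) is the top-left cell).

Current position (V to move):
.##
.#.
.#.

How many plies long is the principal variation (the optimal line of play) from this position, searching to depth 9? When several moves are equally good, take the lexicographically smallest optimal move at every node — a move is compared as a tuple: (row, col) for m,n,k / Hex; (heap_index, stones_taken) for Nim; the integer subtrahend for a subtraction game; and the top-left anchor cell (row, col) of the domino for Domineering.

PV length from [.##/.#./.#.]: 1 ply

ply 1, V at .##/.#./.#. | V00=+1→###/##./.#.*; V10=+1→.##/##./##.; V12=+1→.##/.##/.##
ply 2: ###/##./.#. is terminal -1 (H); from .##/.#./.#. depth 9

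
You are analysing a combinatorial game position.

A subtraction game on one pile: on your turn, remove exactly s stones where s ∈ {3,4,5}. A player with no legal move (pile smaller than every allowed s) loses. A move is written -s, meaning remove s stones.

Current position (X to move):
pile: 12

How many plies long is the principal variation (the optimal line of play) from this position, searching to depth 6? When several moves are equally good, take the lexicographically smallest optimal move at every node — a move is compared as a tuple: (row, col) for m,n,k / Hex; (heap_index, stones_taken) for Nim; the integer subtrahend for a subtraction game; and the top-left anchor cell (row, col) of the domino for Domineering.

[12] X move#1: -3:+1/9*, -4:+1/8, -5:-1/7
[9] O move#2: -3:-1/6*, -4:-1/5, -5:-1/4
[6] X move#3: -3:-1/3, -4:+1/2*, -5:+1/1
[2] end (terminal -1, O#4); searched 12 to 6

PV length from [12]: 3 plies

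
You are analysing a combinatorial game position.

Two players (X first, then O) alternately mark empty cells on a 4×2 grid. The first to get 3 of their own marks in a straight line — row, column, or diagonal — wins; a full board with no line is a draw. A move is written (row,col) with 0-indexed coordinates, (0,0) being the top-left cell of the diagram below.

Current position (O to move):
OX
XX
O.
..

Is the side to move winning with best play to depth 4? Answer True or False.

O winning at [OX/XX/O./..]: False

[OX/XX/O./..] O move#1: (2,1):+0/OX/XX/OO/..*, (3,0):-1/OX/XX/O./O., (3,1):-1/OX/XX/O./.O
[OX/XX/OO/..] X move#2: (3,0):+0/OX/XX/OO/X.*, (3,1):+0/OX/XX/OO/.X
[OX/XX/OO/X.] O move#3: (3,1):+0/OX/XX/OO/XO*
[OX/XX/OO/XO] end (terminal +0, X#4); searched OX/XX/O./.. to 4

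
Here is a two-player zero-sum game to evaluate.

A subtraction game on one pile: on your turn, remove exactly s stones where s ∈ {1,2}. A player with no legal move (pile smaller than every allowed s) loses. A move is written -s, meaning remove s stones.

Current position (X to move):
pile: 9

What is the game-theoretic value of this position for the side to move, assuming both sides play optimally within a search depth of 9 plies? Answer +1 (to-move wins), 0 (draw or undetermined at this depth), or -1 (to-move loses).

p1 X@[9]: -1[8]-1* -2[7]-1
p2 O@[8]: -1[7]-1 -2[6]+1*
p3 X@[6]: -1[5]-1* -2[4]-1
p4 O@[5]: -1[4]-1 -2[3]+1*
p5 X@[3]: -1[2]-1* -2[1]-1
p6 O@[2]: -1[1]-1 -2[0]+1*
p7 X@[0] terminal -1; root [9] d9

value(9, X) = -1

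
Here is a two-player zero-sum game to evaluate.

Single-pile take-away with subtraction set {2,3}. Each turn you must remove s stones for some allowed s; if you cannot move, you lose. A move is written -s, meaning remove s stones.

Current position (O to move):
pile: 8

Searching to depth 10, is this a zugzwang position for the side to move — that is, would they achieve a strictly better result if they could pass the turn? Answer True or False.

ply 1, O at 8 | -2=+1→6*; -3=+1→5
ply 2, X at 6 | -2=-1→4*; -3=-1→3
ply 3, O at 4 | -2=-1→2; -3=+1→1*
ply 4: 1 is terminal -1 (X); from 8 depth 10
suppose O passes — search the same position with X to move:
pass> ply 1, X at 8 | -2=+1→6*; -3=+1→5
pass> ply 2, O at 6 | -2=-1→4*; -3=-1→3
pass> ply 3, X at 4 | -2=-1→2; -3=+1→1*
pass> ply 4: 1 is terminal -1 (O); from 8 depth 10
for O: play +1, pass -1

zugzwang(8, O) = False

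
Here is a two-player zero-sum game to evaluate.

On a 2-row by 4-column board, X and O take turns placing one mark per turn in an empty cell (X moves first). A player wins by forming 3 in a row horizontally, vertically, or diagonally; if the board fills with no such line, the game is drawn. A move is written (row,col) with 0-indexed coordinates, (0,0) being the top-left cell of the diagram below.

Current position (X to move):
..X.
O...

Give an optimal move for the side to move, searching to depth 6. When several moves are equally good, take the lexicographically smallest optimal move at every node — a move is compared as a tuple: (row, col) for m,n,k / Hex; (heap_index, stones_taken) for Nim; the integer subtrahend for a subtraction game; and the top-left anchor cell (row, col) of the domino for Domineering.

p1 X@[..X./O...]: (0,0)[X.X./O...]+0 (0,1)[.XX./O...]+1* (0,3)[..XX/O...]+0 (1,1)[..X./OX..]+0 (1,2)[..X./O.X.]+0 (1,3)[..X./O..X]+0
p2 O@[.XX./O...]: (0,0)[OXX./O...]-1* (0,3)[.XXO/O...]-1 (1,1)[.XX./OO..]-1 (1,2)[.XX./O.O.]-1 (1,3)[.XX./O..O]-1
p3 X@[OXX./O...]: (0,3)[OXXX/O...]+1* (1,1)[OXX./OX..]+0 (1,2)[OXX./O.X.]+0 (1,3)[OXX./O..X]+0
p4 O@[OXXX/O...] terminal -1; root [..X./O...] d6

X's best at [..X./O...]: (0,1)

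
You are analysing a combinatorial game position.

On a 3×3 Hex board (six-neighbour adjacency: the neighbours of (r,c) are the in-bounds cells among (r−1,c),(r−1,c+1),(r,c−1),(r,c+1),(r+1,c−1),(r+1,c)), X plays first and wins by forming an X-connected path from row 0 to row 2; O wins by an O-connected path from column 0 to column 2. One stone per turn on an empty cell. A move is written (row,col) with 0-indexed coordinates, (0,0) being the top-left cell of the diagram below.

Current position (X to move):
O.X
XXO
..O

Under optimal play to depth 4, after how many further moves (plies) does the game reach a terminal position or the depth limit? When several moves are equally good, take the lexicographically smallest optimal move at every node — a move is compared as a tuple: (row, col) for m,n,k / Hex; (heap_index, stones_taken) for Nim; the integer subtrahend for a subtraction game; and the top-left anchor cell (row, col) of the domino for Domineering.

ply 1, X at O.X/XXO/..O | (0,1)=+1→OXX/XXO/..O*; (2,0)=+1→O.X/XXO/X.O; (2,1)=+1→O.X/XXO/.XO
ply 2, O at OXX/XXO/..O | (2,0)=-1→OXX/XXO/O.O*; (2,1)=-1→OXX/XXO/.OO
ply 3, X at OXX/XXO/O.O | (2,1)=+1→OXX/XXO/OXO*
ply 4: OXX/XXO/OXO is terminal -1 (O); from O.X/XXO/..O depth 4

PV length from [O.X/XXO/..O]: 3 plies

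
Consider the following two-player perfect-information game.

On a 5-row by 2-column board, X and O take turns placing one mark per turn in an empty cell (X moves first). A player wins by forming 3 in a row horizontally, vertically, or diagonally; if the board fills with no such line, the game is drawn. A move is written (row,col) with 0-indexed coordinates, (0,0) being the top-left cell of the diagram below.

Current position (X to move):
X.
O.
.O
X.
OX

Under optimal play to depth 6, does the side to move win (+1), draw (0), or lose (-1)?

ply 1, X at X./O./.O/X./OX | (0,1)=+0→XX/O./.O/X./OX*; (1,1)=+0→X./OX/.O/X./OX; (2,0)=-1→X./O./XO/X./OX; (3,1)=+0→X./O./.O/XX/OX
ply 2, O at XX/O./.O/X./OX | (1,1)=+0→XX/OO/.O/X./OX*; (2,0)=+0→XX/O./OO/X./OX; (3,1)=+0→XX/O./.O/XO/OX
ply 3, X at XX/OO/.O/X./OX | (2,0)=-1→XX/OO/XO/X./OX; (3,1)=+0→XX/OO/.O/XX/OX*
ply 4, O at XX/OO/.O/XX/OX | (2,0)=+0→XX/OO/OO/XX/OX*
ply 5: XX/OO/OO/XX/OX is terminal +0 (X); from X./O./.O/X./OX depth 6

value(X./O./.O/X./OX, X) = 0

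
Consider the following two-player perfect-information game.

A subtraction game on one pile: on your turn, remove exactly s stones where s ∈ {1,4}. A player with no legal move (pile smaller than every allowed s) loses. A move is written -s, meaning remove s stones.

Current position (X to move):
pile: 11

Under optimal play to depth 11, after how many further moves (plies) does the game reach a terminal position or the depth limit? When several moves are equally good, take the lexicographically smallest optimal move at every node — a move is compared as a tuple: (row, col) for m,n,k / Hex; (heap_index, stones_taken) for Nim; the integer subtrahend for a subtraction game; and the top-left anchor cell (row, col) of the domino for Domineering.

ply 1, X at 11 | -1=+1→10*; -4=+1→7
ply 2, O at 10 | -1=-1→9*; -4=-1→6
ply 3, X at 9 | -1=-1→8; -4=+1→5*
ply 4, O at 5 | -1=-1→4*; -4=-1→1
ply 5, X at 4 | -1=-1→3; -4=+1→0*
ply 6: 0 is terminal -1 (O); from 11 depth 11

PV length from [11]: 5 plies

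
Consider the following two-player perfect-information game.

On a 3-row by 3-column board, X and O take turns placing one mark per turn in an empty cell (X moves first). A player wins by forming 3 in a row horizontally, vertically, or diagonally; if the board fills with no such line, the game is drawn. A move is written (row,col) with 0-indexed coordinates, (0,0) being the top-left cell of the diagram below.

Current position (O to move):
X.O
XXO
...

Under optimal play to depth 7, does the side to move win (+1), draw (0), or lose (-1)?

value(X.O/XXO/..., O) = +1

p1 O@[X.O/XXO/...]: (0,1)[XOO/XXO/...]-1 (2,0)[X.O/XXO/O..]-1 (2,1)[X.O/XXO/.O.]-1 (2,2)[X.O/XXO/..O]+1*
p2 X@[X.O/XXO/..O] terminal -1; root [X.O/XXO/...] d7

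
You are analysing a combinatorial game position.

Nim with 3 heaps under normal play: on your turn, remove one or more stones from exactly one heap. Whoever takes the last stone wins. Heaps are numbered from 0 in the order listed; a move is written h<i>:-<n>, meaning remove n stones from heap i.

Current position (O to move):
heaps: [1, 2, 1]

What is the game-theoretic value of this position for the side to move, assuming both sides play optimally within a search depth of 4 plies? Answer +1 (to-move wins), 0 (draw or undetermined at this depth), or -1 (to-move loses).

ply 1, O at (1,2,1) | h0:-1=-1→(0,2,1); h1:-1=-1→(1,1,1); h1:-2=+1→(1,0,1)*; h2:-1=-1→(1,2,0)
ply 2, X at (1,0,1) | h0:-1=-1→(0,0,1)*; h2:-1=-1→(1,0,0)
ply 3, O at (0,0,1) | h2:-1=+1→(0,0,0)*
ply 4: (0,0,0) is terminal -1 (X); from (1,2,1) depth 4

value((1,2,1), O) = +1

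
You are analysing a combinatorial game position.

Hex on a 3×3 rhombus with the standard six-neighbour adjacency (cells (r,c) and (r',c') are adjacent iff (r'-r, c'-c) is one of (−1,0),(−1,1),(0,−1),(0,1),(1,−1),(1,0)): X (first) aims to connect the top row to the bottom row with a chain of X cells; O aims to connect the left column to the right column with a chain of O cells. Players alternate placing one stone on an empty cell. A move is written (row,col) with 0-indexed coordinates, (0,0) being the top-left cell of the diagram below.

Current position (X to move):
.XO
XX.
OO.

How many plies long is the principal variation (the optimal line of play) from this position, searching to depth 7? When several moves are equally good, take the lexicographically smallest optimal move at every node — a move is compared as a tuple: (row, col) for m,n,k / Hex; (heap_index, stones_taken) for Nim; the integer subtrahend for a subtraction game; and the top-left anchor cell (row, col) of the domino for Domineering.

p1 X@[.XO/XX./OO.]: (0,0)[XXO/XX./OO.]-1* (1,2)[.XO/XXX/OO.]-1 (2,2)[.XO/XX./OOX]-1
p2 O@[XXO/XX./OO.]: (1,2)[XXO/XXO/OO.]+1* (2,2)[XXO/XX./OOO]+1
p3 X@[XXO/XXO/OO.] terminal -1; root [.XO/XX./OO.] d7

PV length from [.XO/XX./OO.]: 2 plies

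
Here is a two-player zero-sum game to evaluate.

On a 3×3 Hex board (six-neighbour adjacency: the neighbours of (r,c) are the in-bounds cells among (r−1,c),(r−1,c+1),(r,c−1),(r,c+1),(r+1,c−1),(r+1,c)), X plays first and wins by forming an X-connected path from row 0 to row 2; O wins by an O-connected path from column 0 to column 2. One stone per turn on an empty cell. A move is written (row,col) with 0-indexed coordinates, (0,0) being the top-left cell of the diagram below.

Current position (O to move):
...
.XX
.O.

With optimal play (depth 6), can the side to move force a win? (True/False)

O winning at [.../.XX/.O.]: False

ply 1, O at .../.XX/.O. | (0,0)=-1→O../.XX/.O.*; (0,1)=-1→.O./.XX/.O.; (0,2)=-1→..O/.XX/.O.; (1,0)=-1→.../OXX/.O.; (2,0)=-1→.../.XX/OO.; (2,2)=-1→.../.XX/.OO
ply 2, X at O../.XX/.O. | (0,1)=+1→OX./.XX/.O.*; (0,2)=+1→O.X/.XX/.O.; (1,0)=+1→O../XXX/.O.; (2,0)=+1→O../.XX/XO.; (2,2)=+1→O../.XX/.OX
ply 3, O at OX./.XX/.O. | (0,2)=-1→OXO/.XX/.O.*; (1,0)=-1→OX./OXX/.O.; (2,0)=-1→OX./.XX/OO.; (2,2)=-1→OX./.XX/.OO
ply 4, X at OXO/.XX/.O. | (1,0)=+1→OXO/XXX/.O.*; (2,0)=+1→OXO/.XX/XO.; (2,2)=+1→OXO/.XX/.OX
ply 5, O at OXO/XXX/.O. | (2,0)=-1→OXO/XXX/OO.*; (2,2)=-1→OXO/XXX/.OO
ply 6, X at OXO/XXX/OO. | (2,2)=+1→OXO/XXX/OOX*
ply 7: OXO/XXX/OOX is terminal -1 (O); from .../.XX/.O. depth 6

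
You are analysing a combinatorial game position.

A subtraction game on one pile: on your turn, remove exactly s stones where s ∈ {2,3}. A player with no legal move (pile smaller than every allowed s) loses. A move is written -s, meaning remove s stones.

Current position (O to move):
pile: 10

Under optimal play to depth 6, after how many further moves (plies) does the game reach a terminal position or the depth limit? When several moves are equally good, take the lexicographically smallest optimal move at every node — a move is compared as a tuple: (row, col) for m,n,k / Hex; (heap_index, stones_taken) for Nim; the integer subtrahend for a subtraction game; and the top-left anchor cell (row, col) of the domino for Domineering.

PV length from [10]: 4 plies

p1 O@[10]: -2[8]-1* -3[7]-1
p2 X@[8]: -2[6]+1* -3[5]+1
p3 O@[6]: -2[4]-1* -3[3]-1
p4 X@[4]: -2[2]-1 -3[1]+1*
p5 O@[1] terminal -1; root [10] d6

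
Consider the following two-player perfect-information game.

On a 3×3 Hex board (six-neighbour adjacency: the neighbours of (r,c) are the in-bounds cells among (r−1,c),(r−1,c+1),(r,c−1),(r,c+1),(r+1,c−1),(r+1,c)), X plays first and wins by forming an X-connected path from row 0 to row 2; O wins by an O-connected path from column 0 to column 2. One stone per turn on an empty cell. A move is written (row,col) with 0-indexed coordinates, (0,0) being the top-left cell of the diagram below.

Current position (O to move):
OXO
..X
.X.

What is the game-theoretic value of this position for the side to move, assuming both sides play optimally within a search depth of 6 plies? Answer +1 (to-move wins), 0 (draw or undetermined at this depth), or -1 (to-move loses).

ply 1, O at OXO/..X/.X. | (1,0)=-1→OXO/O.X/.X.; (1,1)=+1→OXO/.OX/.X.*; (2,0)=-1→OXO/..X/OX.; (2,2)=-1→OXO/..X/.XO
ply 2, X at OXO/.OX/.X. | (1,0)=-1→OXO/XOX/.X.*; (2,0)=-1→OXO/.OX/XX.; (2,2)=-1→OXO/.OX/.XX
ply 3, O at OXO/XOX/.X. | (2,0)=+1→OXO/XOX/OX.*; (2,2)=-1→OXO/XOX/.XO
ply 4: OXO/XOX/OX. is terminal -1 (X); from OXO/..X/.X. depth 6

value(OXO/..X/.X., O) = +1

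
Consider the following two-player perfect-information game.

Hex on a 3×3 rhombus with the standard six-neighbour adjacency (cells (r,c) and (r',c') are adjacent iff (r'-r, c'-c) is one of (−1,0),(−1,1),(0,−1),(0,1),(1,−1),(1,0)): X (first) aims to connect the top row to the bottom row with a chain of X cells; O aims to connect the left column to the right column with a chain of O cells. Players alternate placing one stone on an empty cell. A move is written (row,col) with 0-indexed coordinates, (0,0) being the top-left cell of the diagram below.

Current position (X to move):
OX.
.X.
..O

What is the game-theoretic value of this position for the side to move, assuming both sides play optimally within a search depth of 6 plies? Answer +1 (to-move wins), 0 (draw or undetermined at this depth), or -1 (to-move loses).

value(OX./.X./..O, X) = +1

ply 1, X at OX./.X./..O | (0,2)=+1→OXX/.X./..O*; (1,0)=+1→OX./XX./..O; (1,2)=+1→OX./.XX/..O; (2,0)=+1→OX./.X./X.O; (2,1)=+1→OX./.X./.XO
ply 2, O at OXX/.X./..O | (1,0)=-1→OXX/OX./..O*; (1,2)=-1→OXX/.XO/..O; (2,0)=-1→OXX/.X./O.O; (2,1)=-1→OXX/.X./.OO
ply 3, X at OXX/OX./..O | (1,2)=+1→OXX/OXX/..O*; (2,0)=+1→OXX/OX./X.O; (2,1)=+1→OXX/OX./.XO
ply 4, O at OXX/OXX/..O | (2,0)=-1→OXX/OXX/O.O*; (2,1)=-1→OXX/OXX/.OO
ply 5, X at OXX/OXX/O.O | (2,1)=+1→OXX/OXX/OXO*
ply 6: OXX/OXX/OXO is terminal -1 (O); from OX./.X./..O depth 6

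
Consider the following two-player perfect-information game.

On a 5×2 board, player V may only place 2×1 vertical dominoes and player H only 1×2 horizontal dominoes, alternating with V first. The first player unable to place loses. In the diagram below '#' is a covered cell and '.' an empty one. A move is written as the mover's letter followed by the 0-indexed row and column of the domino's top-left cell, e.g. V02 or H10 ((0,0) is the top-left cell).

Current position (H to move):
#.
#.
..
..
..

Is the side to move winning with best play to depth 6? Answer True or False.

H winning at [#./#./../../..]: True

ply 1, H at #./#./../../.. | H20=-1→#./#./##/../..; H30=+1→#./#./../##/..*; H40=-1→#./#./../../##
ply 2, V at #./#./../##/.. | V01=-1→##/##/../##/..*; V11=-1→#./##/.#/##/..
ply 3, H at ##/##/../##/.. | H20=+1→##/##/##/##/..*; H40=+1→##/##/../##/##
ply 4: ##/##/##/##/.. is terminal -1 (V); from #./#./../../.. depth 6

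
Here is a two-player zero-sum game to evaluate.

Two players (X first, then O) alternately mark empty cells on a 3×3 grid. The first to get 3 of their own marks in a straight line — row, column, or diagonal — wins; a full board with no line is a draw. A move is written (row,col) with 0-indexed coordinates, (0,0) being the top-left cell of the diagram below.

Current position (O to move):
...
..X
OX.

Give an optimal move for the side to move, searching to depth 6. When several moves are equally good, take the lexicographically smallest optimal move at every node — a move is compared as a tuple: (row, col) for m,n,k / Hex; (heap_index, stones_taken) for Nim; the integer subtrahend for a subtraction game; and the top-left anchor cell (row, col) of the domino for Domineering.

ply 1, O at .../..X/OX. | (0,0)=+1→O../..X/OX.*; (0,1)=+0→.O./..X/OX.; (0,2)=-1→..O/..X/OX.; (1,0)=-1→.../O.X/OX.; (1,1)=+0→.../.OX/OX.; (2,2)=-1→.../..X/OXO
ply 2, X at O../..X/OX. | (0,1)=-1→OX./..X/OX.*; (0,2)=-1→O.X/..X/OX.; (1,0)=-1→O../X.X/OX.; (1,1)=-1→O../.XX/OX.; (2,2)=-1→O../..X/OXX
ply 3, O at OX./..X/OX. | (0,2)=-1→OXO/..X/OX.; (1,0)=+1→OX./O.X/OX.*; (1,1)=+1→OX./.OX/OX.; (2,2)=-1→OX./..X/OXO
ply 4: OX./O.X/OX. is terminal -1 (X); from .../..X/OX. depth 6

O's best at [.../..X/OX.]: (0,0)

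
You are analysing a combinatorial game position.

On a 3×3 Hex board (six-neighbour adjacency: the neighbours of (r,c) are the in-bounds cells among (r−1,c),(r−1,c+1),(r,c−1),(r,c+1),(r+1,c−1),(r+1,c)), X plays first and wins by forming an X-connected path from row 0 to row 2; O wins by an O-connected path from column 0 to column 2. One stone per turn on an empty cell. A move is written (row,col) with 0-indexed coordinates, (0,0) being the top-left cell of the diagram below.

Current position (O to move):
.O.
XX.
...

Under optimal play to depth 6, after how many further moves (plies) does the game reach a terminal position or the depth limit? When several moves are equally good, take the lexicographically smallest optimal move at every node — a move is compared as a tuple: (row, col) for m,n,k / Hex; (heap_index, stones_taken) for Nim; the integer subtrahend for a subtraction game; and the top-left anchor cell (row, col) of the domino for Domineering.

ply 1, O at .O./XX./... | (0,0)=-1→OO./XX./...*; (0,2)=-1→.OO/XX./...; (1,2)=-1→.O./XXO/...; (2,0)=-1→.O./XX./O..; (2,1)=-1→.O./XX./.O.; (2,2)=-1→.O./XX./..O
ply 2, X at OO./XX./... | (0,2)=+1→OOX/XX./...*; (1,2)=-1→OO./XXX/...; (2,0)=-1→OO./XX./X..; (2,1)=-1→OO./XX./.X.; (2,2)=-1→OO./XX./..X
ply 3, O at OOX/XX./... | (1,2)=-1→OOX/XXO/...*; (2,0)=-1→OOX/XX./O..; (2,1)=-1→OOX/XX./.O.; (2,2)=-1→OOX/XX./..O
ply 4, X at OOX/XXO/... | (2,0)=+1→OOX/XXO/X..*; (2,1)=+1→OOX/XXO/.X.; (2,2)=+1→OOX/XXO/..X
ply 5: OOX/XXO/X.. is terminal -1 (O); from .O./XX./... depth 6

PV length from [.O./XX./...]: 4 plies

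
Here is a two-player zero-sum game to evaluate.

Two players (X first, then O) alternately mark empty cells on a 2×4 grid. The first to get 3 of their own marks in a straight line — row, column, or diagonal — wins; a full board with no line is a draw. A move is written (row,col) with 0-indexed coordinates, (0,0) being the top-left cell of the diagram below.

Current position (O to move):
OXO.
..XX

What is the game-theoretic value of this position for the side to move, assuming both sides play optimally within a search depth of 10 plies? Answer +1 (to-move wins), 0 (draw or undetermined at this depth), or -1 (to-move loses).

ply 1, O at OXO./..XX | (0,3)=-1→OXOO/..XX; (1,0)=-1→OXO./O.XX; (1,1)=+0→OXO./.OXX*
ply 2, X at OXO./.OXX | (0,3)=+0→OXOX/.OXX*; (1,0)=+0→OXO./XOXX
ply 3, O at OXOX/.OXX | (1,0)=+0→OXOX/OOXX*
ply 4: OXOX/OOXX is terminal +0 (X); from OXO./..XX depth 10

value(OXO./..XX, O) = 0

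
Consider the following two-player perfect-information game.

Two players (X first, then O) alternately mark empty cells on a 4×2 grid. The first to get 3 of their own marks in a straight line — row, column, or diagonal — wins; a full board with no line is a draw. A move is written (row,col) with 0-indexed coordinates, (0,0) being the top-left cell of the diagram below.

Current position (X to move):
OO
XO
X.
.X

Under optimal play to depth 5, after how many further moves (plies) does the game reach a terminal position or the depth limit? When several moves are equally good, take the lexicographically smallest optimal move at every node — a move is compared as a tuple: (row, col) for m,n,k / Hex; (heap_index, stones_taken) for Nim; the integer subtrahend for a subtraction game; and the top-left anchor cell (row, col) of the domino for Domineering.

p1 X@[OO/XO/X./.X]: (2,1)[OO/XO/XX/.X]+0 (3,0)[OO/XO/X./XX]+1*
p2 O@[OO/XO/X./XX] terminal -1; root [OO/XO/X./.X] d5

PV length from [OO/XO/X./.X]: 1 ply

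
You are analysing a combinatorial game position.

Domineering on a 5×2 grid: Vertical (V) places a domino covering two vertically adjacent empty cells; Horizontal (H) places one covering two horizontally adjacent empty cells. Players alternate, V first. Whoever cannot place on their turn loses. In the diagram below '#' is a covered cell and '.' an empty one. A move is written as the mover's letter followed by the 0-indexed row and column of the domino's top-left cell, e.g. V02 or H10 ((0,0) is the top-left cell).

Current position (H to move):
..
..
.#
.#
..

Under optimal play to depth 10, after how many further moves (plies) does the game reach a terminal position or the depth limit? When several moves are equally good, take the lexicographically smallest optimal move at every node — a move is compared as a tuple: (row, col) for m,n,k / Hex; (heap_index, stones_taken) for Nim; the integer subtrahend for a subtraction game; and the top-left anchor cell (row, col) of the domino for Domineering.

PV length from [../../.#/.#/..]: 3 plies

p1 H@[../../.#/.#/..]: H00[##/../.#/.#/..]+1* H10[../##/.#/.#/..]+1 H40[../../.#/.#/##]-1
p2 V@[##/../.#/.#/..]: V10[##/#./##/.#/..]-1* V20[##/../##/##/..]-1 V30[##/../.#/##/#.]-1
p3 H@[##/#./##/.#/..]: H40[##/#./##/.#/##]+1*
p4 V@[##/#./##/.#/##] terminal -1; root [../../.#/.#/..] d10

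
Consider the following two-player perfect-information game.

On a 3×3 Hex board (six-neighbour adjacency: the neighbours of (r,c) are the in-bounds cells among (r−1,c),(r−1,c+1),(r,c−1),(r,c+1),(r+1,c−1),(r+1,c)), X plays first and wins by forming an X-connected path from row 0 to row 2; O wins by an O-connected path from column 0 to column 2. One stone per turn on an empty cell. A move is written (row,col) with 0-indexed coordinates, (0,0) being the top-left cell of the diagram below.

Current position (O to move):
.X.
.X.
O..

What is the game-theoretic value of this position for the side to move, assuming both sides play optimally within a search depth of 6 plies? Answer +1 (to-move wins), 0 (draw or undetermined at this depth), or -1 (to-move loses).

value(.X./.X./O.., O) = +1

p1 O@[.X./.X./O..]: (0,0)[OX./.X./O..]-1 (0,2)[.XO/.X./O..]-1 (1,0)[.X./OX./O..]-1 (1,2)[.X./.XO/O..]-1 (2,1)[.X./.X./OO.]+1* (2,2)[.X./.X./O.O]-1
p2 X@[.X./.X./OO.]: (0,0)[XX./.X./OO.]-1* (0,2)[.XX/.X./OO.]-1 (1,0)[.X./XX./OO.]-1 (1,2)[.X./.XX/OO.]-1 (2,2)[.X./.X./OOX]-1
p3 O@[XX./.X./OO.]: (0,2)[XXO/.X./OO.]+1* (1,0)[XX./OX./OO.]+1 (1,2)[XX./.XO/OO.]+1 (2,2)[XX./.X./OOO]+1
p4 X@[XXO/.X./OO.]: (1,0)[XXO/XX./OO.]-1* (1,2)[XXO/.XX/OO.]-1 (2,2)[XXO/.X./OOX]-1
p5 O@[XXO/XX./OO.]: (1,2)[XXO/XXO/OO.]+1* (2,2)[XXO/XX./OOO]+1
p6 X@[XXO/XXO/OO.] terminal -1; root [.X./.X./O..] d6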